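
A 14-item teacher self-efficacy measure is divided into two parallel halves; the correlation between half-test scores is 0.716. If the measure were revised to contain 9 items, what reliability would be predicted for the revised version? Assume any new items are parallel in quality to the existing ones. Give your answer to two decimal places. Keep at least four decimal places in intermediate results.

0.76

Spearman-Brown correction (n = 2): r_full = 2·0.716/(1 + 0.716) = 0.8345
Then adjust to 9 items: n = 9/14 = 0.6429
r_new = n·r_full / (1 + (n − 1)·r_full) = 0.5365 / 0.7020 ≈ 0.7642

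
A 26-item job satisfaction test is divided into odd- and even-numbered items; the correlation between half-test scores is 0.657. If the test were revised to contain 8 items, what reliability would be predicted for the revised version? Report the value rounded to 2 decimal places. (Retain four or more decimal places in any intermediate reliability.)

Spearman-Brown correction (n = 2): r_full = 2·0.657/(1 + 0.657) = 0.7930
Then adjust to 8 items: n = 8/26 = 0.3077
r_new = n·r_full / (1 + (n − 1)·r_full) = 0.2440 / 0.4510 ≈ 0.5410

0.54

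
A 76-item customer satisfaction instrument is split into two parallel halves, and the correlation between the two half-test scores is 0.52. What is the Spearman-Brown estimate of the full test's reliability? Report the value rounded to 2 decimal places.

0.68

Apply the Spearman-Brown correction with n = 2:
r_full = 2(0.52) / (1 + 0.52)
r_full = 1.0400 / 1.5200 ≈ 0.6842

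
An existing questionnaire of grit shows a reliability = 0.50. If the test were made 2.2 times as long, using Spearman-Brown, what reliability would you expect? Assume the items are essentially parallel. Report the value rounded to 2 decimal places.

Spearman-Brown: r_new = n·r / (1 + (n − 1)·r)
r_new = (2.2 × 0.50) / (1 + (2.2 − 1) × 0.50)
r_new = 1.1000 / 1.6000 ≈ 0.6875

0.69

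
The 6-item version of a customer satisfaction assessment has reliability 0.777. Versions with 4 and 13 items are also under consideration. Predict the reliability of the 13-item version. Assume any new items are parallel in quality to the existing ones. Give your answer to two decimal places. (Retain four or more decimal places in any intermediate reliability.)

0.88

Only the ratio of lengths matters: n = 13/6 = 2.1667
r_{13} = n·r / (1 + (n − 1)·r) = 1.6835 / 1.9065 ≈ 0.8830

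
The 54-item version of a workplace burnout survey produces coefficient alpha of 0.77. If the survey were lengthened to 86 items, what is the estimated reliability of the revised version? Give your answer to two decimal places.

0.84

Length ratio n = 86/54 = 1.5926
r_new = 1.5926·0.77 / [1 + (1.5926 − 1)·0.77]
r_new = 1.2263 / 1.4563 ≈ 0.8421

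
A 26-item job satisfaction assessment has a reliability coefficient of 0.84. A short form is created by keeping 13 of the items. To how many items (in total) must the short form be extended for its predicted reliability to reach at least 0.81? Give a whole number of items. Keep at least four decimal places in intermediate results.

22

First, r for the 13-item form: n = 13/26 = 0.5000, so r_13 = 0.5000·0.84/(1 + (0.5000 − 1)·0.84) = 0.7241
Then solve for n' with r_old = 0.7241, r_target = 0.81: n' = 0.81(1 − 0.7241)/[0.7241(1 − 0.81)] = 1.6244
Items = 1.6244 × 13 ≈ 21.12 → 22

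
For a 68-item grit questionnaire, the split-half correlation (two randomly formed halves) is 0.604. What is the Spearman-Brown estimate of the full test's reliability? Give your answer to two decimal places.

The full test is twice the length of either half (n = 2).
r_full = 2r_hh / (1 + r_hh) = 2 × 0.604 / (1 + 0.604)
       = 1.2080 / 1.6040 = 0.7531

0.75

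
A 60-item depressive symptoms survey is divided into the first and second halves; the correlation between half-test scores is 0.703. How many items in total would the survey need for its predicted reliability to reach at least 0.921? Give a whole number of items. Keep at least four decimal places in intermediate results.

Corrected full-test reliability: r_full = 2 × 0.703 / (1 + 0.703) ≈ 0.8256
n = r_tgt(1 − r_full) / [r_full(1 − r_tgt)] = 0.921 × 0.1744 / (0.8256 × 0.079) ≈ 2.4627
Items = 2.4627 × 60 ≈ 147.76 → 148

148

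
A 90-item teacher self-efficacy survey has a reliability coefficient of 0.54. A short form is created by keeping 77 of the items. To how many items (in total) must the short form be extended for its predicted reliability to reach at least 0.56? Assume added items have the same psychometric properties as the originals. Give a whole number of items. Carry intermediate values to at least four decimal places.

98

First, r for the 77-item form: n = 77/90 = 0.8556, so r_77 = 0.8556·0.54/(1 + (0.8556 − 1)·0.54) = 0.5011
Then solve for n' with r_old = 0.5011, r_target = 0.56: n' = 0.56(1 − 0.5011)/[0.5011(1 − 0.56)] = 1.2671
Total items = 1.2671 × 77 = 97.57, rounded up to 98.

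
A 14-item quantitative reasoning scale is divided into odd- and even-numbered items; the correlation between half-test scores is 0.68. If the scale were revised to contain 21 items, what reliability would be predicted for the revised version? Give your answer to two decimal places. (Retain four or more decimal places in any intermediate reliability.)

First correct the split-half correlation to full-test reliability: r_full = 2 × 0.68 / (1 + 0.68) ≈ 0.8095
Then adjust to 21 items: n = 21/14 = 1.5000
r_new = n·r_full / (1 + (n − 1)·r_full) = 1.2143 / 1.4047 ≈ 0.8645

0.86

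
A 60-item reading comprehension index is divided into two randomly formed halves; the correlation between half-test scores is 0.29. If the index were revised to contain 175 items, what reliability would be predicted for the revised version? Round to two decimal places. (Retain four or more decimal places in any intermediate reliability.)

0.70

Spearman-Brown correction (n = 2): r_full = 2·0.29/(1 + 0.29) = 0.4496
Then adjust to 175 items: n = 175/60 = 2.9167
r_new = n·r_full / (1 + (n − 1)·r_full) = 1.3113 / 1.8617 ≈ 0.7044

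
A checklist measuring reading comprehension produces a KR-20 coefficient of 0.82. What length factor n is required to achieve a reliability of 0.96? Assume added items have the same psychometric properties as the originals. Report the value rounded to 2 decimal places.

5.27

n = 0.96(1 − 0.82) / [0.82(1 − 0.96)]
n = 0.1728 / 0.0328 ≈ 5.2683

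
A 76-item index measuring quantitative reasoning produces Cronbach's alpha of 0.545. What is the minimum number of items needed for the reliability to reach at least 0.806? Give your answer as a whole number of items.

Rearranging the Spearman-Brown formula for n,
n = r*(1 − r) / [ r (1 − r*) ]
n = [0.806 × 0.455] / [0.545 × 0.194]
  = 0.366730 / 0.105730 = 3.4686
3.4686 × 76 = 263.61 → 264 items

264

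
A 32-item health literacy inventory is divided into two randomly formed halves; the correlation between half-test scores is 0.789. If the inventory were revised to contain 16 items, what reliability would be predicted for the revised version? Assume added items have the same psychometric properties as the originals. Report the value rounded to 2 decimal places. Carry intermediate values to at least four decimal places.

First correct the split-half correlation to full-test reliability: r_full = 2 × 0.789 / (1 + 0.789) ≈ 0.8821
Then adjust to 16 items: n = 16/32 = 0.5000
r_new = n·r_full / (1 + (n − 1)·r_full) = 0.4410 / 0.5590 ≈ 0.7889

0.79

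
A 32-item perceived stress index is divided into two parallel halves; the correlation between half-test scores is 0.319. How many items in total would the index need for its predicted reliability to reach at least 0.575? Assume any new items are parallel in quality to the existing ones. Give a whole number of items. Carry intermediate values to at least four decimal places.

47

Corrected full-test reliability: r_full = 2 × 0.319 / (1 + 0.319) ≈ 0.4837
n = r_tgt(1 − r_full) / [r_full(1 − r_tgt)] = 0.575 × 0.5163 / (0.4837 × 0.425) ≈ 1.4441
Items = 1.4441 × 32 ≈ 46.21 → 47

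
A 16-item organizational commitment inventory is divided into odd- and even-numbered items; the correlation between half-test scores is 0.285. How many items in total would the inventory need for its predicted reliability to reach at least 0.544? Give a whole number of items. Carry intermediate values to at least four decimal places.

24

Corrected full-test reliability: r_full = 2 × 0.285 / (1 + 0.285) ≈ 0.4436
n = r_tgt(1 − r_full) / [r_full(1 − r_tgt)] = 0.544 × 0.5564 / (0.4436 × 0.456) ≈ 1.4963
Items = 1.4963 × 16 ≈ 23.94 → 24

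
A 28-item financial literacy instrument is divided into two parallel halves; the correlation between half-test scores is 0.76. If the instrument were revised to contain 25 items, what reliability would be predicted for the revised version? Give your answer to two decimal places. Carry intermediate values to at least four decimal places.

Spearman-Brown correction (n = 2): r_full = 2·0.76/(1 + 0.76) = 0.8636
Length factor from 28 to 25 items: n = 25/28 = 0.8929
r_new = n·r_full / (1 + (n − 1)·r_full) = 0.7711 / 0.9075 ≈ 0.8497

0.85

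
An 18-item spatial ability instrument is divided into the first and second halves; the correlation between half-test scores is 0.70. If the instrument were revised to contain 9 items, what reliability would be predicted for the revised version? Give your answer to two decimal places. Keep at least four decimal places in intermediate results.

First correct the split-half correlation to full-test reliability: r_full = 2 × 0.70 / (1 + 0.70) ≈ 0.8235
Length factor from 18 to 9 items: n = 9/18 = 0.5000
r_new = n·r_full / (1 + (n − 1)·r_full) = 0.4118 / 0.5882 ≈ 0.7001

0.70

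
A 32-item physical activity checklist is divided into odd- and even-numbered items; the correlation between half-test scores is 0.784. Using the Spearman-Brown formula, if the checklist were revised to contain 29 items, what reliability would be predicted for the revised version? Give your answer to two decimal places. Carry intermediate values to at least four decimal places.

Spearman-Brown correction (n = 2): r_full = 2·0.784/(1 + 0.784) = 0.8789
Length factor from 32 to 29 items: n = 29/32 = 0.9062
r_new = n·r_full / (1 + (n − 1)·r_full) = 0.7965 / 0.9176 ≈ 0.8680

0.87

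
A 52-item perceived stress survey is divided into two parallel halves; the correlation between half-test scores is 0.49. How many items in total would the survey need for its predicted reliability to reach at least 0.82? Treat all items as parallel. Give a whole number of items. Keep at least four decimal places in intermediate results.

Corrected full-test reliability: r_full = 2 × 0.49 / (1 + 0.49) ≈ 0.6577
n = r_tgt(1 − r_full) / [r_full(1 − r_tgt)] = 0.82 × 0.3423 / (0.6577 × 0.18) ≈ 2.3709
Required items = 2.3709 × 52 = 123.29, so 124 items.

124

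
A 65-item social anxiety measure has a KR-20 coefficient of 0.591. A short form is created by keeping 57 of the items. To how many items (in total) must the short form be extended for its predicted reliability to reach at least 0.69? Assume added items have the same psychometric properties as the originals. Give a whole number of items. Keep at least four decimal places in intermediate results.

Short-form reliability: n = 57/65 = 0.8769; r_57 = n·r/(1+(n−1)r) ≈ 0.5589
Length factor from the short form to reach 0.69: n' = 0.69(1 − 0.5589) / [0.5589(1 − 0.69)] ≈ 1.7567
Total items = 1.7567 × 57 = 100.13, rounded up to 101.

101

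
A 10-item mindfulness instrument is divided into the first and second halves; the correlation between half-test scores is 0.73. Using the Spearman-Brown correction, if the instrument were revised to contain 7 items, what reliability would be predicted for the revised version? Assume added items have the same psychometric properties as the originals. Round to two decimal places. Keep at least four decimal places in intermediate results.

0.79

First correct the split-half correlation to full-test reliability: r_full = 2 × 0.73 / (1 + 0.73) ≈ 0.8439
Then adjust to 7 items: n = 7/10 = 0.7000
r_new = n·r_full / (1 + (n − 1)·r_full) = 0.5907 / 0.7468 ≈ 0.7910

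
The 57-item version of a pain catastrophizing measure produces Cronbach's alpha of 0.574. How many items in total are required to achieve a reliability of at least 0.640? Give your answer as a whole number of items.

n = 0.640 × (1 − 0.574) / [ 0.574 × (1 − 0.640) ]
  = 0.272640 / 0.206640 = 1.3194
Items needed = n × 57 = 1.3194 × 57 ≈ 75.21 → round up to 76

76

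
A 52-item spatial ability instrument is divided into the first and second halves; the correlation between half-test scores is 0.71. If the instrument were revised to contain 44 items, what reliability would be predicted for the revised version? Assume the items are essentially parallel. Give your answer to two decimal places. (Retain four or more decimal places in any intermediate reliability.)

Spearman-Brown correction (n = 2): r_full = 2·0.71/(1 + 0.71) = 0.8304
Length factor from 52 to 44 items: n = 44/52 = 0.8462
r_new = n·r_full / (1 + (n − 1)·r_full) = 0.7027 / 0.8723 ≈ 0.8056

0.81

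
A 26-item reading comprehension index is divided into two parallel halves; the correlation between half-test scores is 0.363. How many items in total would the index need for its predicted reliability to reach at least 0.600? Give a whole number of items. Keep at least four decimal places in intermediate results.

r_full = 2(0.363)/(1 + 0.363) = 0.5326
Solve Spearman-Brown for n: n = 0.600(1 − 0.5326) / [0.5326(1 − 0.600)] = 1.3164
Required items = 1.3164 × 26 = 34.23, so 35 items.

35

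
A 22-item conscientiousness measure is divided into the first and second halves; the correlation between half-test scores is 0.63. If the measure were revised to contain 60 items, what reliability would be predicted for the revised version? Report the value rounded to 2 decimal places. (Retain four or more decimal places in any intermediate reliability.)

0.90

Full-test reliability from the split-half r: r_full = 2(0.63)/(1 + 0.63) = 0.7730
Length factor from 22 to 60 items: n = 60/22 = 2.7273
r_new = n·r_full / (1 + (n − 1)·r_full) = 2.1082 / 2.3352 ≈ 0.9028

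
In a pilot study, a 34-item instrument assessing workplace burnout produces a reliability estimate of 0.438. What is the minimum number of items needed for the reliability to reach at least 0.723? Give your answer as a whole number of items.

114

n = [0.723 × 0.562] / [0.438 × 0.277]
  = 0.406326 / 0.121326 = 3.3490
So the test needs 3.3490 × 34 ≈ 113.87 items; rounding up, 114.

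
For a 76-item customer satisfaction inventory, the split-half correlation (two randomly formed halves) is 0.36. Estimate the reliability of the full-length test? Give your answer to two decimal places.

Apply the Spearman-Brown correction with n = 2:
r_full = 2r_hh / (1 + r_hh) = 2 × 0.36 / (1 + 0.36)
       = 0.7200 / 1.3600 = 0.5294

0.53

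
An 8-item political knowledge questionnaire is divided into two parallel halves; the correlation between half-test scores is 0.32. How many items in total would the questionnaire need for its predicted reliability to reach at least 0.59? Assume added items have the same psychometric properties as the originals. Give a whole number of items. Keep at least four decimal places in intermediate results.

13

Corrected full-test reliability: r_full = 2 × 0.32 / (1 + 0.32) ≈ 0.4848
Solve Spearman-Brown for n: n = 0.59(1 − 0.4848) / [0.4848(1 − 0.59)] = 1.5293
Items = 1.5293 × 8 ≈ 12.23 → 13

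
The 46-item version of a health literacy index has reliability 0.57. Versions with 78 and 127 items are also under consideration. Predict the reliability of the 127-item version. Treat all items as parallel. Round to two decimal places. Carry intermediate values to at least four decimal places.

Only the ratio of lengths matters: n = 127/46 = 2.7609
r_{127} = n·r / (1 + (n − 1)·r) = 1.5737 / 2.0037 ≈ 0.7854

0.79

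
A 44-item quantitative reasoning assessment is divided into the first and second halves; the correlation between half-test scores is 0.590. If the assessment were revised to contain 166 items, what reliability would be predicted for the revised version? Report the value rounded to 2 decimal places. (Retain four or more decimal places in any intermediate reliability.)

Spearman-Brown correction (n = 2): r_full = 2·0.590/(1 + 0.590) = 0.7421
Length factor from 44 to 166 items: n = 166/44 = 3.7727
r_new = n·r_full / (1 + (n − 1)·r_full) = 2.7997 / 3.0576 ≈ 0.9157

0.92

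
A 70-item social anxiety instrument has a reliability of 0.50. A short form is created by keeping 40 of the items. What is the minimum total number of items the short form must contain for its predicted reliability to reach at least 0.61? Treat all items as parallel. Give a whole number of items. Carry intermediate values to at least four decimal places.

110

Short-form reliability: n = 40/70 = 0.5714; r_40 = n·r/(1+(n−1)r) ≈ 0.3636
Length factor from the short form to reach 0.61: n' = 0.61(1 − 0.3636) / [0.3636(1 − 0.61)] ≈ 2.7376
Total items = 2.7376 × 40 = 109.50, rounded up to 110.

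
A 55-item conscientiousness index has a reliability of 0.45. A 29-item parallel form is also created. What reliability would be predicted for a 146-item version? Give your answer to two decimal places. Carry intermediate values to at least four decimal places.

Only the ratio of lengths matters: n = 146/55 = 2.6545
r_{146} = n·r / (1 + (n − 1)·r) = 1.1945 / 1.7445 ≈ 0.6847

0.68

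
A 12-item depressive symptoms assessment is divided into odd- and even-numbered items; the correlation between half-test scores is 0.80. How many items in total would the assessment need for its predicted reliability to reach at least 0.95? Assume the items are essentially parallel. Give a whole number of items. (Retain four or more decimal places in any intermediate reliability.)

r_full = 2(0.80)/(1 + 0.80) = 0.8889
n = r_tgt(1 − r_full) / [r_full(1 − r_tgt)] = 0.95 × 0.1111 / (0.8889 × 0.05) ≈ 2.3747
Required items = 2.3747 × 12 = 28.50, so 29 items.

29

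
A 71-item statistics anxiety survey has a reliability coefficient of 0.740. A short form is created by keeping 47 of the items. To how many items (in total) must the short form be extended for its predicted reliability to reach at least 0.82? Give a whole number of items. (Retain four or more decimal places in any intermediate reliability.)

114

First, r for the 47-item form: n = 47/71 = 0.6620, so r_47 = 0.6620·0.740/(1 + (0.6620 − 1)·0.740) = 0.6533
Length factor from the short form to reach 0.82: n' = 0.82(1 − 0.6533) / [0.6533(1 − 0.82)] ≈ 2.4176
Items = 2.4176 × 47 ≈ 113.63 → 114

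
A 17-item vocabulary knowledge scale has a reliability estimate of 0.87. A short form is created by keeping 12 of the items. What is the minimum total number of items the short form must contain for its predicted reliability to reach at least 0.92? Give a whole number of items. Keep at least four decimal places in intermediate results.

Short-form reliability: n = 12/17 = 0.7059; r_12 = n·r/(1+(n−1)r) ≈ 0.8253
Then solve for n' with r_old = 0.8253, r_target = 0.92: n' = 0.92(1 − 0.8253)/[0.8253(1 − 0.92)] = 2.4343
Items = 2.4343 × 12 ≈ 29.21 → 30

30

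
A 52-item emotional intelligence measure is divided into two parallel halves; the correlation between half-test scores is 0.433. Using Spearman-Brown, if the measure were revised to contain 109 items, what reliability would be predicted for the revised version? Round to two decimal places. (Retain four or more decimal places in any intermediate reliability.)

First correct the split-half correlation to full-test reliability: r_full = 2 × 0.433 / (1 + 0.433) ≈ 0.6043
Length factor from 52 to 109 items: n = 109/52 = 2.0962
r_new = n·r_full / (1 + (n − 1)·r_full) = 1.2667 / 1.6624 ≈ 0.7620

0.76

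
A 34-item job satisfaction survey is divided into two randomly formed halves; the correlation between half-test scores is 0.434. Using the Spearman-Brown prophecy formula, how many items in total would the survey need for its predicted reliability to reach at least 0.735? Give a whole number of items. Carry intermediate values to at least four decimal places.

r_full = 2(0.434)/(1 + 0.434) = 0.6053
n = r_tgt(1 − r_full) / [r_full(1 − r_tgt)] = 0.735 × 0.3947 / (0.6053 × 0.265) ≈ 1.8086
Items = 1.8086 × 34 ≈ 61.49 → 62

62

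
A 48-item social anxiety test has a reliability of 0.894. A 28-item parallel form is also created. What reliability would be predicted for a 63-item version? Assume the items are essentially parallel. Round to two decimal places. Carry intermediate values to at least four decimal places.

0.92

Only the ratio of lengths matters: n = 63/48 = 1.3125
r_{63} = n·r / (1 + (n − 1)·r) = 1.1734 / 1.2794 ≈ 0.9171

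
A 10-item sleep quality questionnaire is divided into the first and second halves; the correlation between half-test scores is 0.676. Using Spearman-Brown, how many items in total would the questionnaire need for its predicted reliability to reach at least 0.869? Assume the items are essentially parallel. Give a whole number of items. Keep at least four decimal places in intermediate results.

16

Corrected full-test reliability: r_full = 2 × 0.676 / (1 + 0.676) ≈ 0.8067
Solve Spearman-Brown for n: n = 0.869(1 − 0.8067) / [0.8067(1 − 0.869)] = 1.5895
Required items = 1.5895 × 10 = 15.89, so 16 items.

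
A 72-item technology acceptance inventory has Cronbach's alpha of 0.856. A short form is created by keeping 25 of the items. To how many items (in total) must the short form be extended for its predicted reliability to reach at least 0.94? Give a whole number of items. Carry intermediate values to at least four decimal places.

Short-form reliability: n = 25/72 = 0.3472; r_25 = n·r/(1+(n−1)r) ≈ 0.6736
Length factor from the short form to reach 0.94: n' = 0.94(1 − 0.6736) / [0.6736(1 − 0.94)] ≈ 7.5914
Total items = 7.5914 × 25 = 189.78, rounded up to 190.

190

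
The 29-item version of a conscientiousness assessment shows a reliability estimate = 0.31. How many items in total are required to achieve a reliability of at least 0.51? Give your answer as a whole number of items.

68

Invert Spearman-Brown to solve for n:
n = r_target (1 − r_old) / [ r_old (1 − r_target) ]
n = [0.51 × 0.69] / [0.31 × 0.49]
  = 0.3519 / 0.1519 = 2.3167
Items needed = n × 29 = 2.3167 × 29 ≈ 67.18 → round up to 68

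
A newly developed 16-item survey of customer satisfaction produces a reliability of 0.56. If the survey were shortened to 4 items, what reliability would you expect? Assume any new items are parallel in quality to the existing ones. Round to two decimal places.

n = 4/16 = 0.25
Spearman-Brown: r_new = n·r / (1 + (n − 1)·r)
r_new = (0.25 × 0.56) / (1 + (0.25 − 1) × 0.56)
r_new = 0.1400 / 0.5800 ≈ 0.2414

0.24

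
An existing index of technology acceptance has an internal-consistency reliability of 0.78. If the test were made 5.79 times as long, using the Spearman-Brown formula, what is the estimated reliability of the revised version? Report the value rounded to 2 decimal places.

0.95

r_new = (5.79 × 0.78) / (1 + (5.79 − 1) × 0.78)
r_new = 4.5162 / 4.7362 ≈ 0.9535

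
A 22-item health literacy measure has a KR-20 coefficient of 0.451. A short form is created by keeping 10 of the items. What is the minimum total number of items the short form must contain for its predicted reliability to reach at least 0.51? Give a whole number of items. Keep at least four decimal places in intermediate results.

28

First, r for the 10-item form: n = 10/22 = 0.4545, so r_10 = 0.4545·0.451/(1 + (0.4545 − 1)·0.451) = 0.2719
Length factor from the short form to reach 0.51: n' = 0.51(1 − 0.2719) / [0.2719(1 − 0.51)] ≈ 2.7871
Total items = 2.7871 × 10 = 27.87, rounded up to 28.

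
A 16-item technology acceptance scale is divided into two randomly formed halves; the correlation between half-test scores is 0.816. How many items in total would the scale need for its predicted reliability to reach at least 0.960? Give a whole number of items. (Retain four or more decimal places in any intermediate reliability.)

44

Corrected full-test reliability: r_full = 2 × 0.816 / (1 + 0.816) ≈ 0.8987
Solve Spearman-Brown for n: n = 0.960(1 − 0.8987) / [0.8987(1 − 0.960)] = 2.7052
Items = 2.7052 × 16 ≈ 43.28 → 44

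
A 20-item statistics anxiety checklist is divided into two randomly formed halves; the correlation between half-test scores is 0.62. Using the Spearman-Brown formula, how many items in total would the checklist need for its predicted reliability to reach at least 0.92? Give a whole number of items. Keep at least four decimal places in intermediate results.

Corrected full-test reliability: r_full = 2 × 0.62 / (1 + 0.62) ≈ 0.7654
Solve Spearman-Brown for n: n = 0.92(1 − 0.7654) / [0.7654(1 − 0.92)] = 3.5248
Items = 3.5248 × 20 ≈ 70.50 → 71

71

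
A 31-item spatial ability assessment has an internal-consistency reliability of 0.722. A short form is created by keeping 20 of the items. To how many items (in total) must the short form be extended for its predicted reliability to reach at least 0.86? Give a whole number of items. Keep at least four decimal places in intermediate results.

74

First, r for the 20-item form: n = 20/31 = 0.6452, so r_20 = 0.6452·0.722/(1 + (0.6452 − 1)·0.722) = 0.6263
Length factor from the short form to reach 0.86: n' = 0.86(1 − 0.6263) / [0.6263(1 − 0.86)] ≈ 3.6653
Items = 3.6653 × 20 ≈ 73.31 → 74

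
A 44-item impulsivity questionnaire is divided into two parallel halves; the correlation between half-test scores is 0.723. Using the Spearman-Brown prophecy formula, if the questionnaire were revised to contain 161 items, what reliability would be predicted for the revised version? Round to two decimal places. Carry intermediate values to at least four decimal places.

0.95

Spearman-Brown correction (n = 2): r_full = 2·0.723/(1 + 0.723) = 0.8392
Length factor from 44 to 161 items: n = 161/44 = 3.6591
r_new = n·r_full / (1 + (n − 1)·r_full) = 3.0707 / 3.2315 ≈ 0.9502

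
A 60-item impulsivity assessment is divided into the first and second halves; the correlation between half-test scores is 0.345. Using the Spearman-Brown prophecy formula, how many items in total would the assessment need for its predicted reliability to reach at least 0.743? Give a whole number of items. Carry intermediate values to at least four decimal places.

r_full = 2(0.345)/(1 + 0.345) = 0.5130
n = r_tgt(1 − r_full) / [r_full(1 − r_tgt)] = 0.743 × 0.4870 / (0.5130 × 0.257) ≈ 2.7445
Required items = 2.7445 × 60 = 164.67, so 165 items.

165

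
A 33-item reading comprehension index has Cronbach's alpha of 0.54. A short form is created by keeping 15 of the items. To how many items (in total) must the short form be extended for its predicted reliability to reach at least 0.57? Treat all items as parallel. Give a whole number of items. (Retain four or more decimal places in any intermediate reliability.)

38

Short-form reliability: n = 15/33 = 0.4545; r_15 = n·r/(1+(n−1)r) ≈ 0.3479
Length factor from the short form to reach 0.57: n' = 0.57(1 − 0.3479) / [0.3479(1 − 0.57)] ≈ 2.4847
Items = 2.4847 × 15 ≈ 37.27 → 38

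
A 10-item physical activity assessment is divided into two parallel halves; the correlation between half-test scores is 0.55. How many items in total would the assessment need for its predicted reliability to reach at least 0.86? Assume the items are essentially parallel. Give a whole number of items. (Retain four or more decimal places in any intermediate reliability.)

r_full = 2(0.55)/(1 + 0.55) = 0.7097
n = r_tgt(1 − r_full) / [r_full(1 − r_tgt)] = 0.86 × 0.2903 / (0.7097 × 0.14) ≈ 2.5127
Required items = 2.5127 × 10 = 25.13, so 26 items.

26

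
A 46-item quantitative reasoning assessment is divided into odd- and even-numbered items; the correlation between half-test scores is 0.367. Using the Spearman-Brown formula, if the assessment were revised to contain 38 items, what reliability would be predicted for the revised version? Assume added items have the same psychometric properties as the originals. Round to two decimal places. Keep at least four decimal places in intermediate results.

0.49

Full-test reliability from the split-half r: r_full = 2(0.367)/(1 + 0.367) = 0.5369
Length factor from 46 to 38 items: n = 38/46 = 0.8261
r_new = n·r_full / (1 + (n − 1)·r_full) = 0.4435 / 0.9066 ≈ 0.4892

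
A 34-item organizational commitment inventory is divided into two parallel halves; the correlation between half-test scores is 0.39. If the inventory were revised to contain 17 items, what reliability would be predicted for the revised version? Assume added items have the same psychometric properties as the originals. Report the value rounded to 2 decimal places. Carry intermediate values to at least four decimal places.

0.39

Spearman-Brown correction (n = 2): r_full = 2·0.39/(1 + 0.39) = 0.5612
Length factor from 34 to 17 items: n = 17/34 = 0.5000
r_new = n·r_full / (1 + (n − 1)·r_full) = 0.2806 / 0.7194 ≈ 0.3900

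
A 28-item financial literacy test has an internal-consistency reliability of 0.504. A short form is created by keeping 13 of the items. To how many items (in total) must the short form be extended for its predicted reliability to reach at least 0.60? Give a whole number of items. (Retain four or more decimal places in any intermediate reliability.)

First, r for the 13-item form: n = 13/28 = 0.4643, so r_13 = 0.4643·0.504/(1 + (0.4643 − 1)·0.504) = 0.3206
Then solve for n' with r_old = 0.3206, r_target = 0.60: n' = 0.60(1 − 0.3206)/[0.3206(1 − 0.60)] = 3.1787
Items = 3.1787 × 13 ≈ 41.32 → 42

42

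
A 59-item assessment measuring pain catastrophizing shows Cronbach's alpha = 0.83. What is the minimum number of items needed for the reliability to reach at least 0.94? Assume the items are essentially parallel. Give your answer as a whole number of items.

190

Invert Spearman-Brown to solve for n:
n = r*(1 − r) / [ r (1 − r*) ]
n = 0.94(1 − 0.83) / [0.83(1 − 0.94)]
n = 0.1598 / 0.0498 ≈ 3.2088
3.2088 × 59 = 189.32 → 190 items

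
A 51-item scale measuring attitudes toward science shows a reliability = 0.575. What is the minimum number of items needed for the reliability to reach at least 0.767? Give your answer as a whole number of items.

125

n = 0.767(1 − 0.575) / [0.575(1 − 0.767)]
n = 0.325975 / 0.133975 ≈ 2.4331
Items needed = n × 51 = 2.4331 × 51 ≈ 124.09 → round up to 125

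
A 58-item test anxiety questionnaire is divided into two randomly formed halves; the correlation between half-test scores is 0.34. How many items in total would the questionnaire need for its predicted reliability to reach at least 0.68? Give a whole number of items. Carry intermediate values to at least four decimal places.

r_full = 2(0.34)/(1 + 0.34) = 0.5075
n = r_tgt(1 − r_full) / [r_full(1 − r_tgt)] = 0.68 × 0.4925 / (0.5075 × 0.32) ≈ 2.0622
Items = 2.0622 × 58 ≈ 119.61 → 120

120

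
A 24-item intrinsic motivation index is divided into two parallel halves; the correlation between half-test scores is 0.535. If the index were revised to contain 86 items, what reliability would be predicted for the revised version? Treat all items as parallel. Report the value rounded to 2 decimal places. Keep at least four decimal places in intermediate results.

Full-test reliability from the split-half r: r_full = 2(0.535)/(1 + 0.535) = 0.6971
Then adjust to 86 items: n = 86/24 = 3.5833
r_new = n·r_full / (1 + (n − 1)·r_full) = 2.4979 / 2.8008 ≈ 0.8919

0.89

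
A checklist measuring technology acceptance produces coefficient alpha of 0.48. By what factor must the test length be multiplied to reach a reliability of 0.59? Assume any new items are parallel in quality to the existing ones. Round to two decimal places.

1.56

n = [0.59 × 0.52] / [0.48 × 0.41]
n = 0.3068 / 0.1968 ≈ 1.5589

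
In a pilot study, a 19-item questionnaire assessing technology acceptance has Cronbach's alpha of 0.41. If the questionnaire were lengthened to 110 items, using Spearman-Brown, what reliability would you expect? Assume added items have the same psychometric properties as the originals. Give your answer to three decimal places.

Length ratio n = 110/19 = 5.7895
Apply the Spearman-Brown prophecy formula, r' = nr / [1 + (n − 1)r]:
r_new = (5.7895 × 0.41) / (1 + (5.7895 − 1) × 0.41)
r_new = 2.3737 / 2.9637 ≈ 0.8009

0.801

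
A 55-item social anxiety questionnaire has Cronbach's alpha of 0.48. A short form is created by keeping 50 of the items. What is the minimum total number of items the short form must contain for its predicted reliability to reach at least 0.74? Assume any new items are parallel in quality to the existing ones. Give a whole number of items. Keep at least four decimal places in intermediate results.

Short-form reliability: n = 50/55 = 0.9091; r_50 = n·r/(1+(n−1)r) ≈ 0.4563
Length factor from the short form to reach 0.74: n' = 0.74(1 − 0.4563) / [0.4563(1 − 0.74)] ≈ 3.3913
Items = 3.3913 × 50 ≈ 169.56 → 170

170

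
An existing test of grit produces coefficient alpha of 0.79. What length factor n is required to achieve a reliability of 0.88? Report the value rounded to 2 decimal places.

Rearranging the Spearman-Brown formula for n,
n = r_target (1 − r_old) / [ r_old (1 − r_target) ]
n = 0.88(1 − 0.79) / [0.79(1 − 0.88)]
n = 0.1848 / 0.0948 ≈ 1.9494

1.95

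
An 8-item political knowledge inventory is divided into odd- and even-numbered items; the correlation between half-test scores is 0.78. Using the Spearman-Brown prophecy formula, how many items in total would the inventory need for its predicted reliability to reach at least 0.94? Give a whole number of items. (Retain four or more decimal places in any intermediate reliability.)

r_full = 2(0.78)/(1 + 0.78) = 0.8764
Solve Spearman-Brown for n: n = 0.94(1 − 0.8764) / [0.8764(1 − 0.94)] = 2.2095
Required items = 2.2095 × 8 = 17.68, so 18 items.

18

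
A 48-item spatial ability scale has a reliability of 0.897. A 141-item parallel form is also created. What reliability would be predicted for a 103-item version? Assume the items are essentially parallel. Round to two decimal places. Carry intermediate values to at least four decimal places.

0.95

Only the ratio of lengths matters: n = 103/48 = 2.1458
r_{103} = n·r / (1 + (n − 1)·r) = 1.9248 / 2.0278 ≈ 0.9492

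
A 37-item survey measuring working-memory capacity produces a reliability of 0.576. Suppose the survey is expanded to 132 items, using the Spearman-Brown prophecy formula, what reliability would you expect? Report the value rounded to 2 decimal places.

0.83

n = 132/37 = 3.5676
r_new = 3.5676·0.576 / [1 + (3.5676 − 1)·0.576]
     = 2.0549 / 2.4789 = 0.8290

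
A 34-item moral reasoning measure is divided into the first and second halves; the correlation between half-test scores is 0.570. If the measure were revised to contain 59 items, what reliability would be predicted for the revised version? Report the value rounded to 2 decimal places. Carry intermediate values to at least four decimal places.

Spearman-Brown correction (n = 2): r_full = 2·0.570/(1 + 0.570) = 0.7261
Length factor from 34 to 59 items: n = 59/34 = 1.7353
r_new = n·r_full / (1 + (n − 1)·r_full) = 1.2600 / 1.5339 ≈ 0.8214

0.82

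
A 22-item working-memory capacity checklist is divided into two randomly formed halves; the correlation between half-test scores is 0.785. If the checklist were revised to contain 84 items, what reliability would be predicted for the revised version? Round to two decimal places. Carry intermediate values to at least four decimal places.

0.97

Spearman-Brown correction (n = 2): r_full = 2·0.785/(1 + 0.785) = 0.8796
Length factor from 22 to 84 items: n = 84/22 = 3.8182
r_new = n·r_full / (1 + (n − 1)·r_full) = 3.3585 / 3.4789 ≈ 0.9654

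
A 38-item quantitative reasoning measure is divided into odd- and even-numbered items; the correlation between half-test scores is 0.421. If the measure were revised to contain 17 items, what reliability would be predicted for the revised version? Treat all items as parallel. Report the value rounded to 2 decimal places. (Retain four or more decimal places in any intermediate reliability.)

0.39

First correct the split-half correlation to full-test reliability: r_full = 2 × 0.421 / (1 + 0.421) ≈ 0.5925
Then adjust to 17 items: n = 17/38 = 0.4474
r_new = n·r_full / (1 + (n − 1)·r_full) = 0.2651 / 0.6726 ≈ 0.3941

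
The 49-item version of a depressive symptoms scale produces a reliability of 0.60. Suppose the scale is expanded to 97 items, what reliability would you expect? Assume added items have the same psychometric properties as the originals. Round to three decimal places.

0.748

Length ratio n = 97/49 = 1.9796
r_new = 1.9796·0.60 / [1 + (1.9796 − 1)·0.60]
r_new = 1.1878 / 1.5878 ≈ 0.7481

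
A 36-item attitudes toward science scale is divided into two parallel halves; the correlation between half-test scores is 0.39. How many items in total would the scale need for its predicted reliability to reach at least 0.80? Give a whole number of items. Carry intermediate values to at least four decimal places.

r_full = 2(0.39)/(1 + 0.39) = 0.5612
Solve Spearman-Brown for n: n = 0.80(1 − 0.5612) / [0.5612(1 − 0.80)] = 3.1276
Items = 3.1276 × 36 ≈ 112.59 → 113

113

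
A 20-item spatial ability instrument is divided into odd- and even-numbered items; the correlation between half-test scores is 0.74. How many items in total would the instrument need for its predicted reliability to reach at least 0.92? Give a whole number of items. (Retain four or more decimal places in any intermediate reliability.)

41

Corrected full-test reliability: r_full = 2 × 0.74 / (1 + 0.74) ≈ 0.8506
n = r_tgt(1 − r_full) / [r_full(1 − r_tgt)] = 0.92 × 0.1494 / (0.8506 × 0.08) ≈ 2.0199
Items = 2.0199 × 20 ≈ 40.40 → 41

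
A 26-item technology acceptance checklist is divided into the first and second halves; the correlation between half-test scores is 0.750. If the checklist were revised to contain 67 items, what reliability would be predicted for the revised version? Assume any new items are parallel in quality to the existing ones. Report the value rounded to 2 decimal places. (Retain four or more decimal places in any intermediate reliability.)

First correct the split-half correlation to full-test reliability: r_full = 2 × 0.750 / (1 + 0.750) ≈ 0.8571
Then adjust to 67 items: n = 67/26 = 2.5769
r_new = n·r_full / (1 + (n − 1)·r_full) = 2.2087 / 2.3516 ≈ 0.9392

0.94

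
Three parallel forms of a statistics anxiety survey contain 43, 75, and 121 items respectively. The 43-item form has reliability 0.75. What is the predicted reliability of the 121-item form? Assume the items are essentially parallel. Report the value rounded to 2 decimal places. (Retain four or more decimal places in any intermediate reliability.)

0.89

Only the ratio of lengths matters: n = 121/43 = 2.8140
r_{121} = n·r / (1 + (n − 1)·r) = 2.1105 / 2.3605 ≈ 0.8941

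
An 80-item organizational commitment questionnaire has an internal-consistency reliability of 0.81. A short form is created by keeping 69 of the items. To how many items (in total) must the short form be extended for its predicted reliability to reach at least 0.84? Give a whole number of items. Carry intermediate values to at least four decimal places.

99

Short-form reliability: n = 69/80 = 0.8625; r_69 = n·r/(1+(n−1)r) ≈ 0.7862
Then solve for n' with r_old = 0.7862, r_target = 0.84: n' = 0.84(1 − 0.7862)/[0.7862(1 − 0.84)] = 1.4277
Total items = 1.4277 × 69 = 98.51, rounded up to 99.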